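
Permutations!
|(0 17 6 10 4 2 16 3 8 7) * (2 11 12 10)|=|(0 17 6 2 16 3 8 7)(4 11 12 10)|=8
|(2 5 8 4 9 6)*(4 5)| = 4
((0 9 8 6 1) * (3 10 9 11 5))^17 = (0 1 6 8 9 10 3 5 11) = [1, 6, 2, 5, 4, 11, 8, 7, 9, 10, 3, 0]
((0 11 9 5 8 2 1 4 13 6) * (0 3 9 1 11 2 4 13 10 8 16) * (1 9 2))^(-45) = [2, 11, 0, 16, 4, 6, 5, 7, 8, 13, 10, 1, 12, 9, 14, 15, 3] = (0 2)(1 11)(3 16)(5 6)(9 13)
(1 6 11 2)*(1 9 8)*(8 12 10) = [0, 6, 9, 3, 4, 5, 11, 7, 1, 12, 8, 2, 10] = (1 6 11 2 9 12 10 8)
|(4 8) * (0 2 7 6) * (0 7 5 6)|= |(0 2 5 6 7)(4 8)|= 10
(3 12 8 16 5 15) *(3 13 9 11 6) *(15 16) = (3 12 8 15 13 9 11 6)(5 16) = [0, 1, 2, 12, 4, 16, 3, 7, 15, 11, 10, 6, 8, 9, 14, 13, 5]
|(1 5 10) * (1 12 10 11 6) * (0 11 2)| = 6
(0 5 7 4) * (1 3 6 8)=(0 5 7 4)(1 3 6 8)=[5, 3, 2, 6, 0, 7, 8, 4, 1]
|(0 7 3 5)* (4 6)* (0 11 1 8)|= 14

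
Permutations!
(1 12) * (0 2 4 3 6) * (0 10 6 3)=(0 2 4)(1 12)(6 10)=[2, 12, 4, 3, 0, 5, 10, 7, 8, 9, 6, 11, 1]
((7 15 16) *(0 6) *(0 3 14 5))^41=(0 6 3 14 5)(7 16 15)=[6, 1, 2, 14, 4, 0, 3, 16, 8, 9, 10, 11, 12, 13, 5, 7, 15]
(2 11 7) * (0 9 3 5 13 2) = (0 9 3 5 13 2 11 7) = [9, 1, 11, 5, 4, 13, 6, 0, 8, 3, 10, 7, 12, 2]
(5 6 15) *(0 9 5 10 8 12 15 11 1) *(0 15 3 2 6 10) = [9, 15, 6, 2, 4, 10, 11, 7, 12, 5, 8, 1, 3, 13, 14, 0] = (0 9 5 10 8 12 3 2 6 11 1 15)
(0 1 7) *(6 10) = (0 1 7)(6 10) = [1, 7, 2, 3, 4, 5, 10, 0, 8, 9, 6]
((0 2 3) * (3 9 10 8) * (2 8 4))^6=(2 10)(4 9)=[0, 1, 10, 3, 9, 5, 6, 7, 8, 4, 2]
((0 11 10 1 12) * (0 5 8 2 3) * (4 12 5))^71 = (0 3 2 8 5 1 10 11)(4 12) = [3, 10, 8, 2, 12, 1, 6, 7, 5, 9, 11, 0, 4]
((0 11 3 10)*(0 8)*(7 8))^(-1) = [8, 1, 2, 11, 4, 5, 6, 10, 7, 9, 3, 0] = (0 8 7 10 3 11)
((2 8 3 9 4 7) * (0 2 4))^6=(0 2 8 3 9)=[2, 1, 8, 9, 4, 5, 6, 7, 3, 0]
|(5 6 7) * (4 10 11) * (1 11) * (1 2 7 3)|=9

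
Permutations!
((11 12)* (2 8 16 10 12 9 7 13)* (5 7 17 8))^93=(2 5 7 13)(8 10 11 17 16 12 9)=[0, 1, 5, 3, 4, 7, 6, 13, 10, 8, 11, 17, 9, 2, 14, 15, 12, 16]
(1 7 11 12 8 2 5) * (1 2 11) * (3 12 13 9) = (1 7)(2 5)(3 12 8 11 13 9) = [0, 7, 5, 12, 4, 2, 6, 1, 11, 3, 10, 13, 8, 9]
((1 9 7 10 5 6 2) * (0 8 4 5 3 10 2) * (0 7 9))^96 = [0, 1, 2, 3, 4, 5, 6, 7, 8, 9, 10] = (10)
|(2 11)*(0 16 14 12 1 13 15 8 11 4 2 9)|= |(0 16 14 12 1 13 15 8 11 9)(2 4)|= 10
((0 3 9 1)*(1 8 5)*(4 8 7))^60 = (0 4)(1 7)(3 8)(5 9) = [4, 7, 2, 8, 0, 9, 6, 1, 3, 5]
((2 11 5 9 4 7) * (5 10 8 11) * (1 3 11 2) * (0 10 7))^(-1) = (0 4 9 5 2 8 10)(1 7 11 3) = [4, 7, 8, 1, 9, 2, 6, 11, 10, 5, 0, 3]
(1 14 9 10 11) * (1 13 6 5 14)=(5 14 9 10 11 13 6)=[0, 1, 2, 3, 4, 14, 5, 7, 8, 10, 11, 13, 12, 6, 9]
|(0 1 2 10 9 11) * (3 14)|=|(0 1 2 10 9 11)(3 14)|=6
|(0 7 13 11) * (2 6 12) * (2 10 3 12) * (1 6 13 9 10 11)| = 28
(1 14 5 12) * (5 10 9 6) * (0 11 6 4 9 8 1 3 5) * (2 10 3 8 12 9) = (0 11 6)(1 14 3 5 9 4 2 10 12 8) = [11, 14, 10, 5, 2, 9, 0, 7, 1, 4, 12, 6, 8, 13, 3]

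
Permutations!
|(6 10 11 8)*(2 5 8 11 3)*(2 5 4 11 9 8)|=|(2 4 11 9 8 6 10 3 5)|=9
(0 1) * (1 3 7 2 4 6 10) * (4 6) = (0 3 7 2 6 10 1) = [3, 0, 6, 7, 4, 5, 10, 2, 8, 9, 1]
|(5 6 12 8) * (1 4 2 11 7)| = 20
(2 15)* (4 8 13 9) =(2 15)(4 8 13 9) =[0, 1, 15, 3, 8, 5, 6, 7, 13, 4, 10, 11, 12, 9, 14, 2]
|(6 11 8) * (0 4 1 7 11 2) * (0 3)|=|(0 4 1 7 11 8 6 2 3)|=9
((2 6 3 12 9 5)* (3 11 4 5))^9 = (12)(2 5 4 11 6) = [0, 1, 5, 3, 11, 4, 2, 7, 8, 9, 10, 6, 12]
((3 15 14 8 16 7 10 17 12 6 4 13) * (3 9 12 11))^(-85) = (3 7 15 10 14 17 8 11 16) = [0, 1, 2, 7, 4, 5, 6, 15, 11, 9, 14, 16, 12, 13, 17, 10, 3, 8]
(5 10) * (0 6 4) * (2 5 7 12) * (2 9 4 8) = (0 6 8 2 5 10 7 12 9 4) = [6, 1, 5, 3, 0, 10, 8, 12, 2, 4, 7, 11, 9]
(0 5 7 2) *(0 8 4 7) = [5, 1, 8, 3, 7, 0, 6, 2, 4] = (0 5)(2 8 4 7)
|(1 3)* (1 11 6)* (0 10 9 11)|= 7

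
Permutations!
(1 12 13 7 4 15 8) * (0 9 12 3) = (0 9 12 13 7 4 15 8 1 3) = [9, 3, 2, 0, 15, 5, 6, 4, 1, 12, 10, 11, 13, 7, 14, 8]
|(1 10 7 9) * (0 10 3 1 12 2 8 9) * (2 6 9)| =|(0 10 7)(1 3)(2 8)(6 9 12)| =6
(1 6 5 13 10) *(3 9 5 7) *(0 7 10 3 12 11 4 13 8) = (0 7 12 11 4 13 3 9 5 8)(1 6 10) = [7, 6, 2, 9, 13, 8, 10, 12, 0, 5, 1, 4, 11, 3]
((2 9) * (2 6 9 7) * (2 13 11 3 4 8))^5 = [0, 1, 4, 13, 11, 5, 9, 8, 3, 6, 10, 7, 12, 2] = (2 4 11 7 8 3 13)(6 9)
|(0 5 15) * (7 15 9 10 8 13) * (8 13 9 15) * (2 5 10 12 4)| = 11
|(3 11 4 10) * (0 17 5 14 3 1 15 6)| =11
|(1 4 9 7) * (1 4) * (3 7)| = |(3 7 4 9)| = 4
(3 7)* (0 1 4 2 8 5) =(0 1 4 2 8 5)(3 7) =[1, 4, 8, 7, 2, 0, 6, 3, 5]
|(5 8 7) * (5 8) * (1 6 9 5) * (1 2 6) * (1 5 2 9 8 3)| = |(1 5 9 2 6 8 7 3)| = 8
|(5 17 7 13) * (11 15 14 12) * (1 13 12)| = |(1 13 5 17 7 12 11 15 14)| = 9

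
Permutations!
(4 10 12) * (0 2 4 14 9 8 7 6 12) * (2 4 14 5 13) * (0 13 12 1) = (0 4 10 13 2 14 9 8 7 6 1)(5 12) = [4, 0, 14, 3, 10, 12, 1, 6, 7, 8, 13, 11, 5, 2, 9]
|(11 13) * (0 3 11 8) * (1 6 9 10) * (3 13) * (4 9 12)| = 6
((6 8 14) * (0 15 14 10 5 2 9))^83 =(0 14 8 5 9 15 6 10 2) =[14, 1, 0, 3, 4, 9, 10, 7, 5, 15, 2, 11, 12, 13, 8, 6]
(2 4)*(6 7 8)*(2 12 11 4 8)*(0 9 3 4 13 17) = (0 9 3 4 12 11 13 17)(2 8 6 7) = [9, 1, 8, 4, 12, 5, 7, 2, 6, 3, 10, 13, 11, 17, 14, 15, 16, 0]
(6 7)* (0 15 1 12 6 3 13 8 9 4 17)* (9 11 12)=(0 15 1 9 4 17)(3 13 8 11 12 6 7)=[15, 9, 2, 13, 17, 5, 7, 3, 11, 4, 10, 12, 6, 8, 14, 1, 16, 0]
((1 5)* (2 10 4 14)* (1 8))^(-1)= [0, 8, 14, 3, 10, 1, 6, 7, 5, 9, 2, 11, 12, 13, 4]= (1 8 5)(2 14 4 10)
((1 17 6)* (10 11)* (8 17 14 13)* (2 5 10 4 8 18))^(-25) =(1 6 17 8 4 11 10 5 2 18 13 14) =[0, 6, 18, 3, 11, 2, 17, 7, 4, 9, 5, 10, 12, 14, 1, 15, 16, 8, 13]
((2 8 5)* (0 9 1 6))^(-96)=(9)=[0, 1, 2, 3, 4, 5, 6, 7, 8, 9]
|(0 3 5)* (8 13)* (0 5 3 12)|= 2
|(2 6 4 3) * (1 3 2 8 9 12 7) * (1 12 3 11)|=6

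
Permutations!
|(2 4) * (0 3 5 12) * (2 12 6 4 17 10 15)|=|(0 3 5 6 4 12)(2 17 10 15)|=12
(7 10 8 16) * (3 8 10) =[0, 1, 2, 8, 4, 5, 6, 3, 16, 9, 10, 11, 12, 13, 14, 15, 7] =(3 8 16 7)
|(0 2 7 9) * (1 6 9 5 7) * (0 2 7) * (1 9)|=|(0 7 5)(1 6)(2 9)|=6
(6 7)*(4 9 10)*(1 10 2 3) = [0, 10, 3, 1, 9, 5, 7, 6, 8, 2, 4] = (1 10 4 9 2 3)(6 7)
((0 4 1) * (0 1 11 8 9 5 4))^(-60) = (11) = [0, 1, 2, 3, 4, 5, 6, 7, 8, 9, 10, 11]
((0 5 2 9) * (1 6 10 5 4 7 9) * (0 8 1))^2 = (0 7 8 6 5)(1 10 2 4 9) = [7, 10, 4, 3, 9, 0, 5, 8, 6, 1, 2]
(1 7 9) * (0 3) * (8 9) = (0 3)(1 7 8 9) = [3, 7, 2, 0, 4, 5, 6, 8, 9, 1]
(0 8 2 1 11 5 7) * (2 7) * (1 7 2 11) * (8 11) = (0 11 5 8 2 7) = [11, 1, 7, 3, 4, 8, 6, 0, 2, 9, 10, 5]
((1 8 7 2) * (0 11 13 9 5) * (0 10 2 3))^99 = (13) = [0, 1, 2, 3, 4, 5, 6, 7, 8, 9, 10, 11, 12, 13]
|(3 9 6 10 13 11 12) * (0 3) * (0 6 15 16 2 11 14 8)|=|(0 3 9 15 16 2 11 12 6 10 13 14 8)|=13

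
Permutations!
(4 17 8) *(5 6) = (4 17 8)(5 6) = [0, 1, 2, 3, 17, 6, 5, 7, 4, 9, 10, 11, 12, 13, 14, 15, 16, 8]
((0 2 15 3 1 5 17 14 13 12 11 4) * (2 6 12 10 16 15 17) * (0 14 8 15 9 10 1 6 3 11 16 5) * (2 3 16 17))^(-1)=(0 1 13 14 4 11 15 8 17 12 6 3 5 10 9 16)=[1, 13, 2, 5, 11, 10, 3, 7, 17, 16, 9, 15, 6, 14, 4, 8, 0, 12]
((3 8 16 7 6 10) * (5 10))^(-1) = (3 10 5 6 7 16 8) = [0, 1, 2, 10, 4, 6, 7, 16, 3, 9, 5, 11, 12, 13, 14, 15, 8]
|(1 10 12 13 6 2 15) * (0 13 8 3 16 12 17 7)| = 36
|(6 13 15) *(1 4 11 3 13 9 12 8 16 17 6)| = 6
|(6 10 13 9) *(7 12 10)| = 6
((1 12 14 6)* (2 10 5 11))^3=[0, 6, 11, 3, 4, 10, 14, 7, 8, 9, 2, 5, 1, 13, 12]=(1 6 14 12)(2 11 5 10)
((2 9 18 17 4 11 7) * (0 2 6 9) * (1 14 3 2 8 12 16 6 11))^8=(0 4 16 3 18 8 1 6 2 17 12 14 9)=[4, 6, 17, 18, 16, 5, 2, 7, 1, 0, 10, 11, 14, 13, 9, 15, 3, 12, 8]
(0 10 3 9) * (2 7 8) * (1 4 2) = (0 10 3 9)(1 4 2 7 8) = [10, 4, 7, 9, 2, 5, 6, 8, 1, 0, 3]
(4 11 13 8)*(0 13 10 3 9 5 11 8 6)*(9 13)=[9, 1, 2, 13, 8, 11, 0, 7, 4, 5, 3, 10, 12, 6]=(0 9 5 11 10 3 13 6)(4 8)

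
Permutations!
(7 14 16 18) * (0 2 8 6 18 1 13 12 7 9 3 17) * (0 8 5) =(0 2 5)(1 13 12 7 14 16)(3 17 8 6 18 9) =[2, 13, 5, 17, 4, 0, 18, 14, 6, 3, 10, 11, 7, 12, 16, 15, 1, 8, 9]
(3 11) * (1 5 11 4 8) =(1 5 11 3 4 8) =[0, 5, 2, 4, 8, 11, 6, 7, 1, 9, 10, 3]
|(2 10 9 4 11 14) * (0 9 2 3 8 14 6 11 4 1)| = |(0 9 1)(2 10)(3 8 14)(6 11)| = 6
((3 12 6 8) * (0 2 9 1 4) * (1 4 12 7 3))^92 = [0, 1, 2, 3, 4, 5, 6, 7, 8, 9, 10, 11, 12] = (12)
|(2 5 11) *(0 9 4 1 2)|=7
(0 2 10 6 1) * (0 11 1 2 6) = (0 6 2 10)(1 11) = [6, 11, 10, 3, 4, 5, 2, 7, 8, 9, 0, 1]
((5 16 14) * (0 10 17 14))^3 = (0 14)(5 10)(16 17) = [14, 1, 2, 3, 4, 10, 6, 7, 8, 9, 5, 11, 12, 13, 0, 15, 17, 16]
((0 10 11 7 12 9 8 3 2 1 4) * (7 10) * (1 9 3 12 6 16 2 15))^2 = (0 6 2 8 3 1)(4 7 16 9 12 15) = [6, 0, 8, 1, 7, 5, 2, 16, 3, 12, 10, 11, 15, 13, 14, 4, 9]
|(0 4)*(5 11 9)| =|(0 4)(5 11 9)| =6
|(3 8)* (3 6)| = |(3 8 6)| = 3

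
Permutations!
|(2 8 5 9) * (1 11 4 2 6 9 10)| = |(1 11 4 2 8 5 10)(6 9)| = 14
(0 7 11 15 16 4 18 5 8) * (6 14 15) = (0 7 11 6 14 15 16 4 18 5 8) = [7, 1, 2, 3, 18, 8, 14, 11, 0, 9, 10, 6, 12, 13, 15, 16, 4, 17, 5]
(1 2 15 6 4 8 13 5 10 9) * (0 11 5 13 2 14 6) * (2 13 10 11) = [2, 14, 15, 3, 8, 11, 4, 7, 13, 1, 9, 5, 12, 10, 6, 0] = (0 2 15)(1 14 6 4 8 13 10 9)(5 11)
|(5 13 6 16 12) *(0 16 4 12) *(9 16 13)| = 8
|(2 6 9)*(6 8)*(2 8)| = 3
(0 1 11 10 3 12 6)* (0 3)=(0 1 11 10)(3 12 6)=[1, 11, 2, 12, 4, 5, 3, 7, 8, 9, 0, 10, 6]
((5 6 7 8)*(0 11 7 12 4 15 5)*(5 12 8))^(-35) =(0 11 7 5 6 8)(4 15 12) =[11, 1, 2, 3, 15, 6, 8, 5, 0, 9, 10, 7, 4, 13, 14, 12]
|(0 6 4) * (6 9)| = 4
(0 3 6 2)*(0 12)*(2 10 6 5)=[3, 1, 12, 5, 4, 2, 10, 7, 8, 9, 6, 11, 0]=(0 3 5 2 12)(6 10)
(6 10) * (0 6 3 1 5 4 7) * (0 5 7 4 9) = (0 6 10 3 1 7 5 9) = [6, 7, 2, 1, 4, 9, 10, 5, 8, 0, 3]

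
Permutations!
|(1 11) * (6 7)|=2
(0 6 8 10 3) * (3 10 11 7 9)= [6, 1, 2, 0, 4, 5, 8, 9, 11, 3, 10, 7]= (0 6 8 11 7 9 3)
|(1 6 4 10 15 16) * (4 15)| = 4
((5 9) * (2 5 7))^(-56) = (9) = [0, 1, 2, 3, 4, 5, 6, 7, 8, 9]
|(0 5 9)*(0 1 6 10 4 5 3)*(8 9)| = 14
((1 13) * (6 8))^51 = (1 13)(6 8) = [0, 13, 2, 3, 4, 5, 8, 7, 6, 9, 10, 11, 12, 1]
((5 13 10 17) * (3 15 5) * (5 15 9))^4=(3 10 5)(9 17 13)=[0, 1, 2, 10, 4, 3, 6, 7, 8, 17, 5, 11, 12, 9, 14, 15, 16, 13]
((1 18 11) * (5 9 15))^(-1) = (1 11 18)(5 15 9) = [0, 11, 2, 3, 4, 15, 6, 7, 8, 5, 10, 18, 12, 13, 14, 9, 16, 17, 1]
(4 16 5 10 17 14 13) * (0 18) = [18, 1, 2, 3, 16, 10, 6, 7, 8, 9, 17, 11, 12, 4, 13, 15, 5, 14, 0] = (0 18)(4 16 5 10 17 14 13)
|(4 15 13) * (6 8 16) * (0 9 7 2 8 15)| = |(0 9 7 2 8 16 6 15 13 4)| = 10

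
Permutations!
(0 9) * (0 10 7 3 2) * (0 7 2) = (0 9 10 2 7 3) = [9, 1, 7, 0, 4, 5, 6, 3, 8, 10, 2]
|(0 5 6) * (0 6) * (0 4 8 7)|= |(0 5 4 8 7)|= 5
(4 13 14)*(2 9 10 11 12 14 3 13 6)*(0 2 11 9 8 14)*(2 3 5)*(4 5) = [3, 1, 8, 13, 6, 2, 11, 7, 14, 10, 9, 12, 0, 4, 5] = (0 3 13 4 6 11 12)(2 8 14 5)(9 10)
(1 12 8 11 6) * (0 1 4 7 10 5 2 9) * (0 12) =(0 1)(2 9 12 8 11 6 4 7 10 5) =[1, 0, 9, 3, 7, 2, 4, 10, 11, 12, 5, 6, 8]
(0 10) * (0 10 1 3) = (10)(0 1 3) = [1, 3, 2, 0, 4, 5, 6, 7, 8, 9, 10]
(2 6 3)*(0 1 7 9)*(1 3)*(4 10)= (0 3 2 6 1 7 9)(4 10)= [3, 7, 6, 2, 10, 5, 1, 9, 8, 0, 4]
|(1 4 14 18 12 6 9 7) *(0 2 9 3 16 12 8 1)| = |(0 2 9 7)(1 4 14 18 8)(3 16 12 6)| = 20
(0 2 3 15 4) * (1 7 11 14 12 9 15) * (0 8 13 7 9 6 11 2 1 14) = (0 1 9 15 4 8 13 7 2 3 14 12 6 11) = [1, 9, 3, 14, 8, 5, 11, 2, 13, 15, 10, 0, 6, 7, 12, 4]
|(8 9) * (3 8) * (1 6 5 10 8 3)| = 6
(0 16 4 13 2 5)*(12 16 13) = [13, 1, 5, 3, 12, 0, 6, 7, 8, 9, 10, 11, 16, 2, 14, 15, 4] = (0 13 2 5)(4 12 16)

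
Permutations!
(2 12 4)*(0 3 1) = (0 3 1)(2 12 4) = [3, 0, 12, 1, 2, 5, 6, 7, 8, 9, 10, 11, 4]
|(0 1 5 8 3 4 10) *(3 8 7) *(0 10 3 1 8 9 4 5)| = 8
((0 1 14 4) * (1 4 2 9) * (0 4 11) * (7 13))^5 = (0 11)(1 14 2 9)(7 13) = [11, 14, 9, 3, 4, 5, 6, 13, 8, 1, 10, 0, 12, 7, 2]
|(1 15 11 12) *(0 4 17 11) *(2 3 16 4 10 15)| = |(0 10 15)(1 2 3 16 4 17 11 12)| = 24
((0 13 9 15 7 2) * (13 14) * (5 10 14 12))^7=(0 15 14 12 7 13 5 2 9 10)=[15, 1, 9, 3, 4, 2, 6, 13, 8, 10, 0, 11, 7, 5, 12, 14]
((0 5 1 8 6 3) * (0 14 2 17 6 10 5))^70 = [0, 10, 2, 3, 4, 8, 6, 7, 5, 9, 1, 11, 12, 13, 14, 15, 16, 17] = (17)(1 10)(5 8)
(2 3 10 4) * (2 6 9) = (2 3 10 4 6 9) = [0, 1, 3, 10, 6, 5, 9, 7, 8, 2, 4]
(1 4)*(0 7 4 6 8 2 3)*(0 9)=(0 7 4 1 6 8 2 3 9)=[7, 6, 3, 9, 1, 5, 8, 4, 2, 0]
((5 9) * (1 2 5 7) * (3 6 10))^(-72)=(10)(1 9 2 7 5)=[0, 9, 7, 3, 4, 1, 6, 5, 8, 2, 10]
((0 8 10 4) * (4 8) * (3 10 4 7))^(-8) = (0 8 3)(4 10 7) = [8, 1, 2, 0, 10, 5, 6, 4, 3, 9, 7]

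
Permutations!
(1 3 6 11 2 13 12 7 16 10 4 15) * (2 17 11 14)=(1 3 6 14 2 13 12 7 16 10 4 15)(11 17)=[0, 3, 13, 6, 15, 5, 14, 16, 8, 9, 4, 17, 7, 12, 2, 1, 10, 11]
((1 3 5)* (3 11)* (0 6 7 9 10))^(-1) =(0 10 9 7 6)(1 5 3 11) =[10, 5, 2, 11, 4, 3, 0, 6, 8, 7, 9, 1]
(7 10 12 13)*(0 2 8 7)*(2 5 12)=(0 5 12 13)(2 8 7 10)=[5, 1, 8, 3, 4, 12, 6, 10, 7, 9, 2, 11, 13, 0]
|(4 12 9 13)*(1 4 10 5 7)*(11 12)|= |(1 4 11 12 9 13 10 5 7)|= 9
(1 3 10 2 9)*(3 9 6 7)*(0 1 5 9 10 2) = [1, 10, 6, 2, 4, 9, 7, 3, 8, 5, 0] = (0 1 10)(2 6 7 3)(5 9)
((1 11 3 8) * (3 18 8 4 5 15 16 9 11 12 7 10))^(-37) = [0, 7, 2, 5, 15, 16, 6, 3, 12, 18, 4, 8, 10, 13, 14, 9, 11, 17, 1] = (1 7 3 5 16 11 8 12 10 4 15 9 18)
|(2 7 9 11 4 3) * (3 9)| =3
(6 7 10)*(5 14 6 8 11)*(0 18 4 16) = (0 18 4 16)(5 14 6 7 10 8 11) = [18, 1, 2, 3, 16, 14, 7, 10, 11, 9, 8, 5, 12, 13, 6, 15, 0, 17, 4]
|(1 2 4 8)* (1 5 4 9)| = 3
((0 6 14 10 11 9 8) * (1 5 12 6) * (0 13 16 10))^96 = [0, 1, 2, 3, 4, 5, 6, 7, 8, 9, 10, 11, 12, 13, 14, 15, 16] = (16)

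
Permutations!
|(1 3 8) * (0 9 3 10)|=|(0 9 3 8 1 10)|=6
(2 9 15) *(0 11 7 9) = (0 11 7 9 15 2) = [11, 1, 0, 3, 4, 5, 6, 9, 8, 15, 10, 7, 12, 13, 14, 2]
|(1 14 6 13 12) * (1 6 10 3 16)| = 15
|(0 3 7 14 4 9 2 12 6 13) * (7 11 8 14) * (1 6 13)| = |(0 3 11 8 14 4 9 2 12 13)(1 6)| = 10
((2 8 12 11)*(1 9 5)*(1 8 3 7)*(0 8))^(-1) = [5, 7, 11, 2, 4, 9, 6, 3, 0, 1, 10, 12, 8] = (0 5 9 1 7 3 2 11 12 8)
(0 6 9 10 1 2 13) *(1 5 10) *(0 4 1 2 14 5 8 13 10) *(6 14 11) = (0 14 5)(1 11 6 9 2 10 8 13 4) = [14, 11, 10, 3, 1, 0, 9, 7, 13, 2, 8, 6, 12, 4, 5]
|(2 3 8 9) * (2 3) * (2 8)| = |(2 8 9 3)| = 4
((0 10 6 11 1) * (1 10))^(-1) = [1, 0, 2, 3, 4, 5, 10, 7, 8, 9, 11, 6] = (0 1)(6 10 11)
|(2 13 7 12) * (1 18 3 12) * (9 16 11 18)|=10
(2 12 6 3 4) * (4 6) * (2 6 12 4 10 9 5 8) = (2 4 6 3 12 10 9 5 8) = [0, 1, 4, 12, 6, 8, 3, 7, 2, 5, 9, 11, 10]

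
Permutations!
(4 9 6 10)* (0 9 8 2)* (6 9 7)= (0 7 6 10 4 8 2)= [7, 1, 0, 3, 8, 5, 10, 6, 2, 9, 4]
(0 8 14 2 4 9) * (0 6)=(0 8 14 2 4 9 6)=[8, 1, 4, 3, 9, 5, 0, 7, 14, 6, 10, 11, 12, 13, 2]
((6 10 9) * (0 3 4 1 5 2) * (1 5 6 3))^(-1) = (0 2 5 4 3 9 10 6 1) = [2, 0, 5, 9, 3, 4, 1, 7, 8, 10, 6]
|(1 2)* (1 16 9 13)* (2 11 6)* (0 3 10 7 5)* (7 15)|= |(0 3 10 15 7 5)(1 11 6 2 16 9 13)|= 42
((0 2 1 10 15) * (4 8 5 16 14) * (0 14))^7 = (0 8 15 2 5 14 1 16 4 10) = [8, 16, 5, 3, 10, 14, 6, 7, 15, 9, 0, 11, 12, 13, 1, 2, 4]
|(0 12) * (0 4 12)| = 2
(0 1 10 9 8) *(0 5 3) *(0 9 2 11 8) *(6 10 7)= (0 1 7 6 10 2 11 8 5 3 9)= [1, 7, 11, 9, 4, 3, 10, 6, 5, 0, 2, 8]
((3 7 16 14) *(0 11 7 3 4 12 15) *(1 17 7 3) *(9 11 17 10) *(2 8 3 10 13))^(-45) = (0 16 12 17 14 15 7 4) = [16, 1, 2, 3, 0, 5, 6, 4, 8, 9, 10, 11, 17, 13, 15, 7, 12, 14]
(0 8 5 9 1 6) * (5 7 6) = (0 8 7 6)(1 5 9) = [8, 5, 2, 3, 4, 9, 0, 6, 7, 1]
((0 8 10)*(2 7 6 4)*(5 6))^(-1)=(0 10 8)(2 4 6 5 7)=[10, 1, 4, 3, 6, 7, 5, 2, 0, 9, 8]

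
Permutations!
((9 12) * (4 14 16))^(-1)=[0, 1, 2, 3, 16, 5, 6, 7, 8, 12, 10, 11, 9, 13, 4, 15, 14]=(4 16 14)(9 12)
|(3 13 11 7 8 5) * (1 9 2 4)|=12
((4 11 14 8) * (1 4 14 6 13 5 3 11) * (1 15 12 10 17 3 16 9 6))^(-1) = (1 11 3 17 10 12 15 4)(5 13 6 9 16)(8 14) = [0, 11, 2, 17, 1, 13, 9, 7, 14, 16, 12, 3, 15, 6, 8, 4, 5, 10]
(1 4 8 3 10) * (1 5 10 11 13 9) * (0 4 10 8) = (0 4)(1 10 5 8 3 11 13 9) = [4, 10, 2, 11, 0, 8, 6, 7, 3, 1, 5, 13, 12, 9]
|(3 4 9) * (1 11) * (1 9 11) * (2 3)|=5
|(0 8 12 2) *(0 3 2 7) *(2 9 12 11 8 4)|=|(0 4 2 3 9 12 7)(8 11)|=14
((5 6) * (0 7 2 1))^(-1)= (0 1 2 7)(5 6)= [1, 2, 7, 3, 4, 6, 5, 0]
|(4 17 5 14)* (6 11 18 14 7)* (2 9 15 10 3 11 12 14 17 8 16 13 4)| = |(2 9 15 10 3 11 18 17 5 7 6 12 14)(4 8 16 13)| = 52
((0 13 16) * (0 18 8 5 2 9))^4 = (0 8)(2 16)(5 13)(9 18) = [8, 1, 16, 3, 4, 13, 6, 7, 0, 18, 10, 11, 12, 5, 14, 15, 2, 17, 9]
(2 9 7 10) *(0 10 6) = (0 10 2 9 7 6) = [10, 1, 9, 3, 4, 5, 0, 6, 8, 7, 2]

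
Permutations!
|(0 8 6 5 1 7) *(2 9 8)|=|(0 2 9 8 6 5 1 7)|=8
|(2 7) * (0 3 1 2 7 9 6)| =6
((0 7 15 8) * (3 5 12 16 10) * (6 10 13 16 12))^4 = (16) = [0, 1, 2, 3, 4, 5, 6, 7, 8, 9, 10, 11, 12, 13, 14, 15, 16]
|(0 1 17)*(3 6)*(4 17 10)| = |(0 1 10 4 17)(3 6)| = 10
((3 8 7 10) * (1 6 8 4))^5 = (1 3 7 6 4 10 8) = [0, 3, 2, 7, 10, 5, 4, 6, 1, 9, 8]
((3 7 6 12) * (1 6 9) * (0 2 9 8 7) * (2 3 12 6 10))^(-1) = (12)(0 3)(1 9 2 10)(7 8) = [3, 9, 10, 0, 4, 5, 6, 8, 7, 2, 1, 11, 12]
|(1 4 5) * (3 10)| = |(1 4 5)(3 10)| = 6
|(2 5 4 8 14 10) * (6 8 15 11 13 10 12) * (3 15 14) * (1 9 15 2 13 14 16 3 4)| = |(1 9 15 11 14 12 6 8 4 16 3 2 5)(10 13)| = 26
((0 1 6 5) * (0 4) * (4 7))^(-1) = [4, 0, 2, 3, 7, 6, 1, 5] = (0 4 7 5 6 1)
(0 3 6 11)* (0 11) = [3, 1, 2, 6, 4, 5, 0, 7, 8, 9, 10, 11] = (11)(0 3 6)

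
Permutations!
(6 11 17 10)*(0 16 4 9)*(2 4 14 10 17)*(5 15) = (17)(0 16 14 10 6 11 2 4 9)(5 15) = [16, 1, 4, 3, 9, 15, 11, 7, 8, 0, 6, 2, 12, 13, 10, 5, 14, 17]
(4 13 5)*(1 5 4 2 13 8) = (1 5 2 13 4 8) = [0, 5, 13, 3, 8, 2, 6, 7, 1, 9, 10, 11, 12, 4]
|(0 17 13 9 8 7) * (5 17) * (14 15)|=14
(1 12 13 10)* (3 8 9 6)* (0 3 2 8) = (0 3)(1 12 13 10)(2 8 9 6) = [3, 12, 8, 0, 4, 5, 2, 7, 9, 6, 1, 11, 13, 10]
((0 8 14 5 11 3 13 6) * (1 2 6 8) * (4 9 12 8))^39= (0 6 2 1)(3 9 14)(4 8 11)(5 13 12)= [6, 0, 1, 9, 8, 13, 2, 7, 11, 14, 10, 4, 5, 12, 3]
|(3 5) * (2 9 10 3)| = |(2 9 10 3 5)| = 5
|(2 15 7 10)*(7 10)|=3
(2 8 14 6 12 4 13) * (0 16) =[16, 1, 8, 3, 13, 5, 12, 7, 14, 9, 10, 11, 4, 2, 6, 15, 0] =(0 16)(2 8 14 6 12 4 13)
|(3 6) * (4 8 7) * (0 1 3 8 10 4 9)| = 14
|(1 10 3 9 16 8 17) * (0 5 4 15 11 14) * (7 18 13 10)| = 30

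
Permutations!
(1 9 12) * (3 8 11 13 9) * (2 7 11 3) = (1 2 7 11 13 9 12)(3 8) = [0, 2, 7, 8, 4, 5, 6, 11, 3, 12, 10, 13, 1, 9]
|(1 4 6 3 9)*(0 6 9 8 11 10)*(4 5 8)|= |(0 6 3 4 9 1 5 8 11 10)|= 10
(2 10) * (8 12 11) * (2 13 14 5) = (2 10 13 14 5)(8 12 11) = [0, 1, 10, 3, 4, 2, 6, 7, 12, 9, 13, 8, 11, 14, 5]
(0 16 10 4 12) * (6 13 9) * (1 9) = (0 16 10 4 12)(1 9 6 13) = [16, 9, 2, 3, 12, 5, 13, 7, 8, 6, 4, 11, 0, 1, 14, 15, 10]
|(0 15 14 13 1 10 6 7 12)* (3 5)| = |(0 15 14 13 1 10 6 7 12)(3 5)| = 18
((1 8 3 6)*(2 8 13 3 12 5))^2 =(1 3)(2 12)(5 8)(6 13) =[0, 3, 12, 1, 4, 8, 13, 7, 5, 9, 10, 11, 2, 6]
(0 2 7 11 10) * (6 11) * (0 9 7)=(0 2)(6 11 10 9 7)=[2, 1, 0, 3, 4, 5, 11, 6, 8, 7, 9, 10]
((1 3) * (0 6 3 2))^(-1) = (0 2 1 3 6) = [2, 3, 1, 6, 4, 5, 0]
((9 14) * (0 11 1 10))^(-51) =(0 11 1 10)(9 14) =[11, 10, 2, 3, 4, 5, 6, 7, 8, 14, 0, 1, 12, 13, 9]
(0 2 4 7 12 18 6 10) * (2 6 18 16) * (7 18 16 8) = (0 6 10)(2 4 18 16)(7 12 8) = [6, 1, 4, 3, 18, 5, 10, 12, 7, 9, 0, 11, 8, 13, 14, 15, 2, 17, 16]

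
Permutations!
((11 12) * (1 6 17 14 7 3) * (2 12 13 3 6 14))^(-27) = [0, 6, 13, 7, 4, 5, 12, 2, 8, 9, 10, 1, 3, 14, 17, 15, 16, 11] = (1 6 12 3 7 2 13 14 17 11)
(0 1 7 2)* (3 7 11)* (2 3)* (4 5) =(0 1 11 2)(3 7)(4 5) =[1, 11, 0, 7, 5, 4, 6, 3, 8, 9, 10, 2]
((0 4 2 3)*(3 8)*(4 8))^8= (0 3 8)= [3, 1, 2, 8, 4, 5, 6, 7, 0]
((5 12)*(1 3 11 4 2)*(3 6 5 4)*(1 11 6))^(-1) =(2 4 12 5 6 3 11) =[0, 1, 4, 11, 12, 6, 3, 7, 8, 9, 10, 2, 5]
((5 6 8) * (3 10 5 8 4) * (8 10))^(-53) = (3 8 10 5 6 4) = [0, 1, 2, 8, 3, 6, 4, 7, 10, 9, 5]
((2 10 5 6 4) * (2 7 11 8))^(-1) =(2 8 11 7 4 6 5 10) =[0, 1, 8, 3, 6, 10, 5, 4, 11, 9, 2, 7]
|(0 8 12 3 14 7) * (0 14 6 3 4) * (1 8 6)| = 14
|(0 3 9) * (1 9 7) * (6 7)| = |(0 3 6 7 1 9)| = 6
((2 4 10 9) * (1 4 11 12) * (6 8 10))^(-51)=(1 8 2)(4 10 11)(6 9 12)=[0, 8, 1, 3, 10, 5, 9, 7, 2, 12, 11, 4, 6]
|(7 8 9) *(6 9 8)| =3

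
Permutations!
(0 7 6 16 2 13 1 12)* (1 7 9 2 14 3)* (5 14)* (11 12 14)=(0 9 2 13 7 6 16 5 11 12)(1 14 3)=[9, 14, 13, 1, 4, 11, 16, 6, 8, 2, 10, 12, 0, 7, 3, 15, 5]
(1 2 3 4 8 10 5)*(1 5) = (1 2 3 4 8 10) = [0, 2, 3, 4, 8, 5, 6, 7, 10, 9, 1]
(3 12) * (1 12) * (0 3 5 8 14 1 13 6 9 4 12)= (0 3 13 6 9 4 12 5 8 14 1)= [3, 0, 2, 13, 12, 8, 9, 7, 14, 4, 10, 11, 5, 6, 1]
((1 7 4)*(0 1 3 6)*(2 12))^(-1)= (0 6 3 4 7 1)(2 12)= [6, 0, 12, 4, 7, 5, 3, 1, 8, 9, 10, 11, 2]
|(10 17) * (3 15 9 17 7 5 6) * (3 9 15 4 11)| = 6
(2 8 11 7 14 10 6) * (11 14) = (2 8 14 10 6)(7 11) = [0, 1, 8, 3, 4, 5, 2, 11, 14, 9, 6, 7, 12, 13, 10]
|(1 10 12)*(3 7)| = 6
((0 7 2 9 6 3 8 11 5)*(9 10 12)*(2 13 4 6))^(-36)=[0, 1, 2, 3, 4, 5, 6, 7, 8, 9, 10, 11, 12, 13]=(13)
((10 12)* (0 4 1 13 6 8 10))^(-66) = (0 10 6 1)(4 12 8 13) = [10, 0, 2, 3, 12, 5, 1, 7, 13, 9, 6, 11, 8, 4]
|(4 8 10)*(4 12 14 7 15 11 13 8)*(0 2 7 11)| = 12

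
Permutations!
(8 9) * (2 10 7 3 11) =(2 10 7 3 11)(8 9) =[0, 1, 10, 11, 4, 5, 6, 3, 9, 8, 7, 2]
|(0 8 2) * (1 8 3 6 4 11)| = |(0 3 6 4 11 1 8 2)| = 8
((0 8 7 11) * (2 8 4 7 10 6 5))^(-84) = [0, 1, 8, 3, 4, 2, 5, 7, 10, 9, 6, 11] = (11)(2 8 10 6 5)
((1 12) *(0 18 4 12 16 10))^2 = [4, 10, 2, 3, 1, 5, 6, 7, 8, 9, 18, 11, 16, 13, 14, 15, 0, 17, 12] = (0 4 1 10 18 12 16)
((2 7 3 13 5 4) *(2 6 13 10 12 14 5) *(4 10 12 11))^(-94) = [0, 1, 5, 11, 3, 13, 12, 10, 8, 9, 2, 7, 4, 14, 6] = (2 5 13 14 6 12 4 3 11 7 10)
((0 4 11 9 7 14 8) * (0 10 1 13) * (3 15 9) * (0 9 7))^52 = (0 15 10)(1 4 7)(3 8 9)(11 14 13) = [15, 4, 2, 8, 7, 5, 6, 1, 9, 3, 0, 14, 12, 11, 13, 10]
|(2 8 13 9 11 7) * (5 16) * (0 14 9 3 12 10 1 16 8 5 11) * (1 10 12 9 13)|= 35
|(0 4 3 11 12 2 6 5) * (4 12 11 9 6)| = |(0 12 2 4 3 9 6 5)| = 8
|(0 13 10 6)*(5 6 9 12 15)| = |(0 13 10 9 12 15 5 6)| = 8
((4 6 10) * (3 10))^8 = (10) = [0, 1, 2, 3, 4, 5, 6, 7, 8, 9, 10]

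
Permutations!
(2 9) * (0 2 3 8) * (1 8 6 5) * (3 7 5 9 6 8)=[2, 3, 6, 8, 4, 1, 9, 5, 0, 7]=(0 2 6 9 7 5 1 3 8)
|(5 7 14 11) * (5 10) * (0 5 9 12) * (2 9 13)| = |(0 5 7 14 11 10 13 2 9 12)| = 10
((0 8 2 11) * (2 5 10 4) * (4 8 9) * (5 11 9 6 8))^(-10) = [8, 1, 4, 3, 9, 5, 11, 7, 0, 2, 10, 6] = (0 8)(2 4 9)(6 11)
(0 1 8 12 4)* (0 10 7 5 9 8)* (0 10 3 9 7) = [1, 10, 2, 9, 3, 7, 6, 5, 12, 8, 0, 11, 4] = (0 1 10)(3 9 8 12 4)(5 7)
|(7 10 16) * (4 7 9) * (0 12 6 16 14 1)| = |(0 12 6 16 9 4 7 10 14 1)| = 10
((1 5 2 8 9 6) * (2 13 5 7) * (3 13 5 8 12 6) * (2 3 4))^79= (1 6 12 2 4 9 8 13 3 7)= [0, 6, 4, 7, 9, 5, 12, 1, 13, 8, 10, 11, 2, 3]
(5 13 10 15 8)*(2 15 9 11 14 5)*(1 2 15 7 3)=[0, 2, 7, 1, 4, 13, 6, 3, 15, 11, 9, 14, 12, 10, 5, 8]=(1 2 7 3)(5 13 10 9 11 14)(8 15)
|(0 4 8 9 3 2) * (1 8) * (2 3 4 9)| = |(0 9 4 1 8 2)| = 6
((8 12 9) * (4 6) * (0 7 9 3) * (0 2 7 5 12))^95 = [8, 1, 3, 12, 6, 0, 4, 2, 9, 7, 10, 11, 5] = (0 8 9 7 2 3 12 5)(4 6)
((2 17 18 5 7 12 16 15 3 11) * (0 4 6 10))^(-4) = [0, 1, 16, 7, 4, 11, 6, 2, 8, 9, 10, 12, 17, 13, 14, 5, 18, 15, 3] = (2 16 18 3 7)(5 11 12 17 15)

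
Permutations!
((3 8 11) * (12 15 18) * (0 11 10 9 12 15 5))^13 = [9, 1, 2, 5, 4, 10, 6, 7, 0, 3, 11, 12, 8, 13, 14, 18, 16, 17, 15] = (0 9 3 5 10 11 12 8)(15 18)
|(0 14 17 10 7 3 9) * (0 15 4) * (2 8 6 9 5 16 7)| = |(0 14 17 10 2 8 6 9 15 4)(3 5 16 7)| = 20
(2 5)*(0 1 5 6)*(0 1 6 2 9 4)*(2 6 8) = [8, 5, 6, 3, 0, 9, 1, 7, 2, 4] = (0 8 2 6 1 5 9 4)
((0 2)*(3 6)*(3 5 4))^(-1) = (0 2)(3 4 5 6) = [2, 1, 0, 4, 5, 6, 3]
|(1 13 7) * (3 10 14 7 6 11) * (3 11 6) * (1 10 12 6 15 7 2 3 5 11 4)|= 40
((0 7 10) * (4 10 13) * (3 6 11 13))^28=(0 11)(3 4)(6 10)(7 13)=[11, 1, 2, 4, 3, 5, 10, 13, 8, 9, 6, 0, 12, 7]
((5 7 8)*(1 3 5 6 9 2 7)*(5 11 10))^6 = [0, 3, 7, 11, 4, 1, 9, 8, 6, 2, 5, 10] = (1 3 11 10 5)(2 7 8 6 9)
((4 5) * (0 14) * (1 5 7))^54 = (14)(1 4)(5 7) = [0, 4, 2, 3, 1, 7, 6, 5, 8, 9, 10, 11, 12, 13, 14]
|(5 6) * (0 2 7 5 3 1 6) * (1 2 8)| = 8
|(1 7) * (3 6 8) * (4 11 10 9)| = |(1 7)(3 6 8)(4 11 10 9)| = 12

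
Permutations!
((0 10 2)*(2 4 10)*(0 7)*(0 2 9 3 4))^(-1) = [10, 1, 7, 9, 3, 5, 6, 2, 8, 0, 4] = (0 10 4 3 9)(2 7)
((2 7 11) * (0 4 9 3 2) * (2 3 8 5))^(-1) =(0 11 7 2 5 8 9 4) =[11, 1, 5, 3, 0, 8, 6, 2, 9, 4, 10, 7]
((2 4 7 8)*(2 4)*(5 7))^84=[0, 1, 2, 3, 4, 5, 6, 7, 8]=(8)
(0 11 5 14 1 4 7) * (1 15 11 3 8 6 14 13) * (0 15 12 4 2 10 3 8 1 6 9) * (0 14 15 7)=(0 8 9 14 12 4)(1 2 10 3)(5 13 6 15 11)=[8, 2, 10, 1, 0, 13, 15, 7, 9, 14, 3, 5, 4, 6, 12, 11]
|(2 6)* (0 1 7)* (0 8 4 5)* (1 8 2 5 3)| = 9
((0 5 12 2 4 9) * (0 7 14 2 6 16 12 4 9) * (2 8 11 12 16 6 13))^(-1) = (16)(0 4 5)(2 13 12 11 8 14 7 9) = [4, 1, 13, 3, 5, 0, 6, 9, 14, 2, 10, 8, 11, 12, 7, 15, 16]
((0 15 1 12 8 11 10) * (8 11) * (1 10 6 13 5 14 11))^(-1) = (0 10 15)(1 12)(5 13 6 11 14) = [10, 12, 2, 3, 4, 13, 11, 7, 8, 9, 15, 14, 1, 6, 5, 0]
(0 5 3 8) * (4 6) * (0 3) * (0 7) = (0 5 7)(3 8)(4 6) = [5, 1, 2, 8, 6, 7, 4, 0, 3]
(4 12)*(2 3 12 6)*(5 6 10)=[0, 1, 3, 12, 10, 6, 2, 7, 8, 9, 5, 11, 4]=(2 3 12 4 10 5 6)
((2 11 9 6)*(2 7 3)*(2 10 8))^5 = [0, 1, 3, 9, 4, 5, 2, 11, 7, 8, 6, 10] = (2 3 9 8 7 11 10 6)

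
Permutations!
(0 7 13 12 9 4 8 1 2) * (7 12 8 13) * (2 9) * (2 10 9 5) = (0 12 10 9 4 13 8 1 5 2) = [12, 5, 0, 3, 13, 2, 6, 7, 1, 4, 9, 11, 10, 8]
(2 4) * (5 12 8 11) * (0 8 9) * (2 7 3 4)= (0 8 11 5 12 9)(3 4 7)= [8, 1, 2, 4, 7, 12, 6, 3, 11, 0, 10, 5, 9]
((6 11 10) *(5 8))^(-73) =(5 8)(6 10 11) =[0, 1, 2, 3, 4, 8, 10, 7, 5, 9, 11, 6]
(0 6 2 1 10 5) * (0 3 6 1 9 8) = [1, 10, 9, 6, 4, 3, 2, 7, 0, 8, 5] = (0 1 10 5 3 6 2 9 8)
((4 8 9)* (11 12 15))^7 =(4 8 9)(11 12 15) =[0, 1, 2, 3, 8, 5, 6, 7, 9, 4, 10, 12, 15, 13, 14, 11]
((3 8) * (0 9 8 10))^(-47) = (0 3 9 10 8) = [3, 1, 2, 9, 4, 5, 6, 7, 0, 10, 8]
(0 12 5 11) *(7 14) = [12, 1, 2, 3, 4, 11, 6, 14, 8, 9, 10, 0, 5, 13, 7] = (0 12 5 11)(7 14)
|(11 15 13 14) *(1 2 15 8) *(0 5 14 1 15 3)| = |(0 5 14 11 8 15 13 1 2 3)| = 10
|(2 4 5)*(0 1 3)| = 3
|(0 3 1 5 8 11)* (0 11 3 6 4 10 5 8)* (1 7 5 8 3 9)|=10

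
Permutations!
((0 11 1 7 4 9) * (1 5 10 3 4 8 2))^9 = (0 5 3 9 11 10 4)(1 7 8 2) = [5, 7, 1, 9, 0, 3, 6, 8, 2, 11, 4, 10]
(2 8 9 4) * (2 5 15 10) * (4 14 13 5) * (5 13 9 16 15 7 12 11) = (2 8 16 15 10)(5 7 12 11)(9 14) = [0, 1, 8, 3, 4, 7, 6, 12, 16, 14, 2, 5, 11, 13, 9, 10, 15]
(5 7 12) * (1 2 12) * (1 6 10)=(1 2 12 5 7 6 10)=[0, 2, 12, 3, 4, 7, 10, 6, 8, 9, 1, 11, 5]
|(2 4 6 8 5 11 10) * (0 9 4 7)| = 10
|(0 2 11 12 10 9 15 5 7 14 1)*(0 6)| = 12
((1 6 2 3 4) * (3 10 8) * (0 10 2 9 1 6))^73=[10, 0, 2, 4, 6, 5, 9, 7, 3, 1, 8]=(0 10 8 3 4 6 9 1)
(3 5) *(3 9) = (3 5 9) = [0, 1, 2, 5, 4, 9, 6, 7, 8, 3]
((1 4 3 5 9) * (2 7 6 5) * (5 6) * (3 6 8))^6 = (1 7 8)(2 6 9)(3 4 5) = [0, 7, 6, 4, 5, 3, 9, 8, 1, 2]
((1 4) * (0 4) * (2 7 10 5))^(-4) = [1, 4, 2, 3, 0, 5, 6, 7, 8, 9, 10] = (10)(0 1 4)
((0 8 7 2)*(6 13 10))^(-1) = (0 2 7 8)(6 10 13) = [2, 1, 7, 3, 4, 5, 10, 8, 0, 9, 13, 11, 12, 6]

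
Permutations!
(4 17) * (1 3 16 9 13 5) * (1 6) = (1 3 16 9 13 5 6)(4 17) = [0, 3, 2, 16, 17, 6, 1, 7, 8, 13, 10, 11, 12, 5, 14, 15, 9, 4]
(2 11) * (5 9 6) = (2 11)(5 9 6) = [0, 1, 11, 3, 4, 9, 5, 7, 8, 6, 10, 2]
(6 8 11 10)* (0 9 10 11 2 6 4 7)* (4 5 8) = (11)(0 9 10 5 8 2 6 4 7) = [9, 1, 6, 3, 7, 8, 4, 0, 2, 10, 5, 11]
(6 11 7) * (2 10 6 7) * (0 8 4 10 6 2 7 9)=[8, 1, 6, 3, 10, 5, 11, 9, 4, 0, 2, 7]=(0 8 4 10 2 6 11 7 9)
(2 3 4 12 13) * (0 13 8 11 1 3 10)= (0 13 2 10)(1 3 4 12 8 11)= [13, 3, 10, 4, 12, 5, 6, 7, 11, 9, 0, 1, 8, 2]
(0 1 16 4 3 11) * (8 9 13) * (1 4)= (0 4 3 11)(1 16)(8 9 13)= [4, 16, 2, 11, 3, 5, 6, 7, 9, 13, 10, 0, 12, 8, 14, 15, 1]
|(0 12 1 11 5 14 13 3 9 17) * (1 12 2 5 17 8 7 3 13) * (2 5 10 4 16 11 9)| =14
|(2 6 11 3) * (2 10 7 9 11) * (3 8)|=|(2 6)(3 10 7 9 11 8)|=6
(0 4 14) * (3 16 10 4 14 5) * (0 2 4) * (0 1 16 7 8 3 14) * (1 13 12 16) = [0, 1, 4, 7, 5, 14, 6, 8, 3, 9, 13, 11, 16, 12, 2, 15, 10] = (2 4 5 14)(3 7 8)(10 13 12 16)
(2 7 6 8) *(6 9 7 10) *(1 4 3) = (1 4 3)(2 10 6 8)(7 9) = [0, 4, 10, 1, 3, 5, 8, 9, 2, 7, 6]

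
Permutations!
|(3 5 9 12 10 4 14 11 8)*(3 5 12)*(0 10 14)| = 21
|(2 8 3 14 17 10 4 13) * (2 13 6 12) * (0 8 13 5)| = 12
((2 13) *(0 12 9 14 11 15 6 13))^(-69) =[14, 1, 9, 3, 4, 5, 0, 7, 8, 15, 10, 13, 11, 12, 6, 2] =(0 14 6)(2 9 15)(11 13 12)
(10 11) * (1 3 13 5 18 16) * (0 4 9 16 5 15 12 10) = (0 4 9 16 1 3 13 15 12 10 11)(5 18) = [4, 3, 2, 13, 9, 18, 6, 7, 8, 16, 11, 0, 10, 15, 14, 12, 1, 17, 5]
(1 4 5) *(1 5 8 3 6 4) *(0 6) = [6, 1, 2, 0, 8, 5, 4, 7, 3] = (0 6 4 8 3)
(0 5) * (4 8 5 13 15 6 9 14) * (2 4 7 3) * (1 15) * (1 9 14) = (0 13 9 1 15 6 14 7 3 2 4 8 5) = [13, 15, 4, 2, 8, 0, 14, 3, 5, 1, 10, 11, 12, 9, 7, 6]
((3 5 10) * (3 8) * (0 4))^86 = (3 10)(5 8) = [0, 1, 2, 10, 4, 8, 6, 7, 5, 9, 3]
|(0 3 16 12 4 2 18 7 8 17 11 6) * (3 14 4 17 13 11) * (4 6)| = 84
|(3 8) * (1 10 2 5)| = |(1 10 2 5)(3 8)| = 4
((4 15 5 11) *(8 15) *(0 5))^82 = (0 8 11)(4 5 15) = [8, 1, 2, 3, 5, 15, 6, 7, 11, 9, 10, 0, 12, 13, 14, 4]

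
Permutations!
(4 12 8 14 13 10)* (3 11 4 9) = (3 11 4 12 8 14 13 10 9) = [0, 1, 2, 11, 12, 5, 6, 7, 14, 3, 9, 4, 8, 10, 13]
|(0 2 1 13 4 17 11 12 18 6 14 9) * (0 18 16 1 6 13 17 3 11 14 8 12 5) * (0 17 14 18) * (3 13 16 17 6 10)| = 30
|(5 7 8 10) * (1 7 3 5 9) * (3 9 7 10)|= |(1 10 7 8 3 5 9)|= 7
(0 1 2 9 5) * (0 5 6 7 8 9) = (0 1 2)(6 7 8 9) = [1, 2, 0, 3, 4, 5, 7, 8, 9, 6]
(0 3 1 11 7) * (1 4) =[3, 11, 2, 4, 1, 5, 6, 0, 8, 9, 10, 7] =(0 3 4 1 11 7)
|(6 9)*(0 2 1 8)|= 4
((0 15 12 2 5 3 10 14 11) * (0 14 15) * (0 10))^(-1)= [3, 1, 12, 5, 4, 2, 6, 7, 8, 9, 0, 14, 15, 13, 11, 10]= (0 3 5 2 12 15 10)(11 14)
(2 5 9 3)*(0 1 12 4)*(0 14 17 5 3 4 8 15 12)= [1, 0, 3, 2, 14, 9, 6, 7, 15, 4, 10, 11, 8, 13, 17, 12, 16, 5]= (0 1)(2 3)(4 14 17 5 9)(8 15 12)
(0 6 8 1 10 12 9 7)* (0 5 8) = (0 6)(1 10 12 9 7 5 8) = [6, 10, 2, 3, 4, 8, 0, 5, 1, 7, 12, 11, 9]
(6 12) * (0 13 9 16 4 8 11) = (0 13 9 16 4 8 11)(6 12) = [13, 1, 2, 3, 8, 5, 12, 7, 11, 16, 10, 0, 6, 9, 14, 15, 4]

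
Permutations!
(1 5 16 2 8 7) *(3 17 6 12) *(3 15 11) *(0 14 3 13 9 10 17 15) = (0 14 3 15 11 13 9 10 17 6 12)(1 5 16 2 8 7) = [14, 5, 8, 15, 4, 16, 12, 1, 7, 10, 17, 13, 0, 9, 3, 11, 2, 6]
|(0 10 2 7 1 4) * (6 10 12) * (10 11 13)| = 10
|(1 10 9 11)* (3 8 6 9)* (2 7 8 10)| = |(1 2 7 8 6 9 11)(3 10)| = 14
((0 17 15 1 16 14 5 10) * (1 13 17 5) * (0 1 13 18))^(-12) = [15, 5, 2, 3, 4, 18, 6, 7, 8, 9, 0, 11, 12, 16, 1, 13, 10, 14, 17] = (0 15 13 16 10)(1 5 18 17 14)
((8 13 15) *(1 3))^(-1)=(1 3)(8 15 13)=[0, 3, 2, 1, 4, 5, 6, 7, 15, 9, 10, 11, 12, 8, 14, 13]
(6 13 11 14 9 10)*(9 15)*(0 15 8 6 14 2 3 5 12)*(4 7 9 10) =(0 15 10 14 8 6 13 11 2 3 5 12)(4 7 9) =[15, 1, 3, 5, 7, 12, 13, 9, 6, 4, 14, 2, 0, 11, 8, 10]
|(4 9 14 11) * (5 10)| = 4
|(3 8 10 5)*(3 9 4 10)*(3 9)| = |(3 8 9 4 10 5)| = 6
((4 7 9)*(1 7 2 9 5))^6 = (9) = [0, 1, 2, 3, 4, 5, 6, 7, 8, 9]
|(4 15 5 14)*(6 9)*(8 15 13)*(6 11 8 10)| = 10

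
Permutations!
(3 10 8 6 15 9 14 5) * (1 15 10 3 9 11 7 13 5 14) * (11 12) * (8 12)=(1 15 8 6 10 12 11 7 13 5 9)=[0, 15, 2, 3, 4, 9, 10, 13, 6, 1, 12, 7, 11, 5, 14, 8]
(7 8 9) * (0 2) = [2, 1, 0, 3, 4, 5, 6, 8, 9, 7] = (0 2)(7 8 9)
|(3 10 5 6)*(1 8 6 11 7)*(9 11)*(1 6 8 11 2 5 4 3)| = 12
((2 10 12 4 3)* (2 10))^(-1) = (3 4 12 10) = [0, 1, 2, 4, 12, 5, 6, 7, 8, 9, 3, 11, 10]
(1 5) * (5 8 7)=(1 8 7 5)=[0, 8, 2, 3, 4, 1, 6, 5, 7]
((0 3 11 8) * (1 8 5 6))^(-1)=(0 8 1 6 5 11 3)=[8, 6, 2, 0, 4, 11, 5, 7, 1, 9, 10, 3]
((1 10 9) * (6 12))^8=(12)(1 9 10)=[0, 9, 2, 3, 4, 5, 6, 7, 8, 10, 1, 11, 12]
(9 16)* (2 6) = (2 6)(9 16) = [0, 1, 6, 3, 4, 5, 2, 7, 8, 16, 10, 11, 12, 13, 14, 15, 9]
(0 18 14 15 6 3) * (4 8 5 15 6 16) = (0 18 14 6 3)(4 8 5 15 16) = [18, 1, 2, 0, 8, 15, 3, 7, 5, 9, 10, 11, 12, 13, 6, 16, 4, 17, 14]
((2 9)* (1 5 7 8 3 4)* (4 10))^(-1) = (1 4 10 3 8 7 5)(2 9) = [0, 4, 9, 8, 10, 1, 6, 5, 7, 2, 3]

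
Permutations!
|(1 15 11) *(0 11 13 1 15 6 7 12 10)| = 9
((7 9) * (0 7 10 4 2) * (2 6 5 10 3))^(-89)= (0 7 9 3 2)(4 10 5 6)= [7, 1, 0, 2, 10, 6, 4, 9, 8, 3, 5]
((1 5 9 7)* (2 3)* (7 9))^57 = [0, 1, 3, 2, 4, 5, 6, 7, 8, 9] = (9)(2 3)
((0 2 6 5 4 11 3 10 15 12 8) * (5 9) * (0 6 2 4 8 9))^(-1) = (0 6 8 5 9 12 15 10 3 11 4) = [6, 1, 2, 11, 0, 9, 8, 7, 5, 12, 3, 4, 15, 13, 14, 10]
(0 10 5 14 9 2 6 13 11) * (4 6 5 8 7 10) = (0 4 6 13 11)(2 5 14 9)(7 10 8) = [4, 1, 5, 3, 6, 14, 13, 10, 7, 2, 8, 0, 12, 11, 9]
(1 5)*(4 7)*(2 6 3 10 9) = (1 5)(2 6 3 10 9)(4 7) = [0, 5, 6, 10, 7, 1, 3, 4, 8, 2, 9]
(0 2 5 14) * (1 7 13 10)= [2, 7, 5, 3, 4, 14, 6, 13, 8, 9, 1, 11, 12, 10, 0]= (0 2 5 14)(1 7 13 10)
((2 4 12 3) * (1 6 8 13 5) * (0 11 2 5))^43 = (0 13 8 6 1 5 3 12 4 2 11) = [13, 5, 11, 12, 2, 3, 1, 7, 6, 9, 10, 0, 4, 8]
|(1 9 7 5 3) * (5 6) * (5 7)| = |(1 9 5 3)(6 7)| = 4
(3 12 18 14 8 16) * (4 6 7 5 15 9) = [0, 1, 2, 12, 6, 15, 7, 5, 16, 4, 10, 11, 18, 13, 8, 9, 3, 17, 14] = (3 12 18 14 8 16)(4 6 7 5 15 9)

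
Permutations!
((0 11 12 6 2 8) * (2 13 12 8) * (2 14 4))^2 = (0 8 11)(2 4 14)(6 12 13) = [8, 1, 4, 3, 14, 5, 12, 7, 11, 9, 10, 0, 13, 6, 2]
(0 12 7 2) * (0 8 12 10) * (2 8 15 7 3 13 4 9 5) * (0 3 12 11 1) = (0 10 3 13 4 9 5 2 15 7 8 11 1) = [10, 0, 15, 13, 9, 2, 6, 8, 11, 5, 3, 1, 12, 4, 14, 7]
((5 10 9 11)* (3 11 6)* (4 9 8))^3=(3 10 9 11 8 6 5 4)=[0, 1, 2, 10, 3, 4, 5, 7, 6, 11, 9, 8]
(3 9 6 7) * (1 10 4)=[0, 10, 2, 9, 1, 5, 7, 3, 8, 6, 4]=(1 10 4)(3 9 6 7)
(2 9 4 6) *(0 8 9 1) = (0 8 9 4 6 2 1) = [8, 0, 1, 3, 6, 5, 2, 7, 9, 4]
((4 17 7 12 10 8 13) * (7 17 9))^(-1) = (17)(4 13 8 10 12 7 9) = [0, 1, 2, 3, 13, 5, 6, 9, 10, 4, 12, 11, 7, 8, 14, 15, 16, 17]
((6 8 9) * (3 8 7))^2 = (3 9 7 8 6) = [0, 1, 2, 9, 4, 5, 3, 8, 6, 7]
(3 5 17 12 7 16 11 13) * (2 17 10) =(2 17 12 7 16 11 13 3 5 10) =[0, 1, 17, 5, 4, 10, 6, 16, 8, 9, 2, 13, 7, 3, 14, 15, 11, 12]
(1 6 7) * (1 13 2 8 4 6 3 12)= (1 3 12)(2 8 4 6 7 13)= [0, 3, 8, 12, 6, 5, 7, 13, 4, 9, 10, 11, 1, 2]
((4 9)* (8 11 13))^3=(13)(4 9)=[0, 1, 2, 3, 9, 5, 6, 7, 8, 4, 10, 11, 12, 13]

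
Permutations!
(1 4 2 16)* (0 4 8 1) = (0 4 2 16)(1 8) = [4, 8, 16, 3, 2, 5, 6, 7, 1, 9, 10, 11, 12, 13, 14, 15, 0]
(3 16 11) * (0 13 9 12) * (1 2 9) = (0 13 1 2 9 12)(3 16 11) = [13, 2, 9, 16, 4, 5, 6, 7, 8, 12, 10, 3, 0, 1, 14, 15, 11]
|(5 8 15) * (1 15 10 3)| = |(1 15 5 8 10 3)| = 6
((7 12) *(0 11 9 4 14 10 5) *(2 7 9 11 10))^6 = (14) = [0, 1, 2, 3, 4, 5, 6, 7, 8, 9, 10, 11, 12, 13, 14]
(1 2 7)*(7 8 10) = (1 2 8 10 7) = [0, 2, 8, 3, 4, 5, 6, 1, 10, 9, 7]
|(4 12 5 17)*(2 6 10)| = |(2 6 10)(4 12 5 17)| = 12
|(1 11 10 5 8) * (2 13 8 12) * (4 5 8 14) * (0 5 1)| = |(0 5 12 2 13 14 4 1 11 10 8)| = 11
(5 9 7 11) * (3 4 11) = (3 4 11 5 9 7) = [0, 1, 2, 4, 11, 9, 6, 3, 8, 7, 10, 5]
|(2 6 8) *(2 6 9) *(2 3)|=|(2 9 3)(6 8)|=6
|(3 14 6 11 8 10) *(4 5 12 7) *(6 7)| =10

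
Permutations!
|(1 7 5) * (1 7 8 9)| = 6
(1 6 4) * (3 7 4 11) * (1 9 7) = [0, 6, 2, 1, 9, 5, 11, 4, 8, 7, 10, 3] = (1 6 11 3)(4 9 7)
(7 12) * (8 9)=[0, 1, 2, 3, 4, 5, 6, 12, 9, 8, 10, 11, 7]=(7 12)(8 9)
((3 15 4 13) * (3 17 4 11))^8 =(3 11 15)(4 17 13) =[0, 1, 2, 11, 17, 5, 6, 7, 8, 9, 10, 15, 12, 4, 14, 3, 16, 13]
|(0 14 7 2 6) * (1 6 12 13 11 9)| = |(0 14 7 2 12 13 11 9 1 6)| = 10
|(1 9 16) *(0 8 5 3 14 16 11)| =|(0 8 5 3 14 16 1 9 11)| =9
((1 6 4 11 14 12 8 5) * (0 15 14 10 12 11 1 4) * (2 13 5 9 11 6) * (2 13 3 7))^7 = (0 6 14 15)(1 4 5 13)(2 3 7)(8 11 12 9 10) = [6, 4, 3, 7, 5, 13, 14, 2, 11, 10, 8, 12, 9, 1, 15, 0]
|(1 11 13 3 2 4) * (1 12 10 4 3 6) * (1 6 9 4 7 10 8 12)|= 10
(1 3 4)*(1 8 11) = (1 3 4 8 11) = [0, 3, 2, 4, 8, 5, 6, 7, 11, 9, 10, 1]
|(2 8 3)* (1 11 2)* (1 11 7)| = 4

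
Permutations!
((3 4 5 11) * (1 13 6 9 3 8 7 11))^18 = [0, 3, 2, 13, 6, 9, 5, 7, 8, 1, 10, 11, 12, 4] = (1 3 13 4 6 5 9)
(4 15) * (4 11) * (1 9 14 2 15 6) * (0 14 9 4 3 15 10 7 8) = (0 14 2 10 7 8)(1 4 6)(3 15 11) = [14, 4, 10, 15, 6, 5, 1, 8, 0, 9, 7, 3, 12, 13, 2, 11]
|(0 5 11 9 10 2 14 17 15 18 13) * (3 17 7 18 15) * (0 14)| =12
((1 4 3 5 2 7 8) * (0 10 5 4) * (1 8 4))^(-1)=(0 1 3 4 7 2 5 10)=[1, 3, 5, 4, 7, 10, 6, 2, 8, 9, 0]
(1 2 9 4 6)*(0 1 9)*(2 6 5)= (0 1 6 9 4 5 2)= [1, 6, 0, 3, 5, 2, 9, 7, 8, 4]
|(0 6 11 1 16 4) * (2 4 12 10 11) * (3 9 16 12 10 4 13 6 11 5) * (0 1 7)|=|(0 11 7)(1 12 4)(2 13 6)(3 9 16 10 5)|=15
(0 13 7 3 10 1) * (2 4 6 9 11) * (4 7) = [13, 0, 7, 10, 6, 5, 9, 3, 8, 11, 1, 2, 12, 4] = (0 13 4 6 9 11 2 7 3 10 1)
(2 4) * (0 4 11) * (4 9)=(0 9 4 2 11)=[9, 1, 11, 3, 2, 5, 6, 7, 8, 4, 10, 0]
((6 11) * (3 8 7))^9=(6 11)=[0, 1, 2, 3, 4, 5, 11, 7, 8, 9, 10, 6]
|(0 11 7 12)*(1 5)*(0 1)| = 6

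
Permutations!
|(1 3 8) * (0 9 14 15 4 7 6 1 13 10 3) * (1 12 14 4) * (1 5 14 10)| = |(0 9 4 7 6 12 10 3 8 13 1)(5 14 15)| = 33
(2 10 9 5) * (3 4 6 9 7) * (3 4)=(2 10 7 4 6 9 5)=[0, 1, 10, 3, 6, 2, 9, 4, 8, 5, 7]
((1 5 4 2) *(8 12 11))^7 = (1 2 4 5)(8 12 11) = [0, 2, 4, 3, 5, 1, 6, 7, 12, 9, 10, 8, 11]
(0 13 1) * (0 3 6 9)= (0 13 1 3 6 9)= [13, 3, 2, 6, 4, 5, 9, 7, 8, 0, 10, 11, 12, 1]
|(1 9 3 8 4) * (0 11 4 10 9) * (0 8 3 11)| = |(1 8 10 9 11 4)| = 6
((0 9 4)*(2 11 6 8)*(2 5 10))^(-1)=(0 4 9)(2 10 5 8 6 11)=[4, 1, 10, 3, 9, 8, 11, 7, 6, 0, 5, 2]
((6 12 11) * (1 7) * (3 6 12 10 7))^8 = (12)(1 10 3 7 6) = [0, 10, 2, 7, 4, 5, 1, 6, 8, 9, 3, 11, 12]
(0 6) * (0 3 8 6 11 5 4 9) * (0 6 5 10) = (0 11 10)(3 8 5 4 9 6) = [11, 1, 2, 8, 9, 4, 3, 7, 5, 6, 0, 10]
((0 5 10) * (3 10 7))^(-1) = [10, 1, 2, 7, 4, 0, 6, 5, 8, 9, 3] = (0 10 3 7 5)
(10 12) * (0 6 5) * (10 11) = (0 6 5)(10 12 11) = [6, 1, 2, 3, 4, 0, 5, 7, 8, 9, 12, 10, 11]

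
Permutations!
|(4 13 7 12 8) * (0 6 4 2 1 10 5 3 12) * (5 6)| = |(0 5 3 12 8 2 1 10 6 4 13 7)| = 12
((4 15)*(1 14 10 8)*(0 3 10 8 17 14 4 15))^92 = (0 14)(1 10)(3 8)(4 17) = [14, 10, 2, 8, 17, 5, 6, 7, 3, 9, 1, 11, 12, 13, 0, 15, 16, 4]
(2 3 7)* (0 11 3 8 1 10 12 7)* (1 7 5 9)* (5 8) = [11, 10, 5, 0, 4, 9, 6, 2, 7, 1, 12, 3, 8] = (0 11 3)(1 10 12 8 7 2 5 9)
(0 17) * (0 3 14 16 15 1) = [17, 0, 2, 14, 4, 5, 6, 7, 8, 9, 10, 11, 12, 13, 16, 1, 15, 3] = (0 17 3 14 16 15 1)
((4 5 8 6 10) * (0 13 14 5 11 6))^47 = (0 14 8 13 5)(4 10 6 11) = [14, 1, 2, 3, 10, 0, 11, 7, 13, 9, 6, 4, 12, 5, 8]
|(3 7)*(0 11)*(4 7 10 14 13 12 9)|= |(0 11)(3 10 14 13 12 9 4 7)|= 8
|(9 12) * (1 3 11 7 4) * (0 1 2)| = |(0 1 3 11 7 4 2)(9 12)| = 14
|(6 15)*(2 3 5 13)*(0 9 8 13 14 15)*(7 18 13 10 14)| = 42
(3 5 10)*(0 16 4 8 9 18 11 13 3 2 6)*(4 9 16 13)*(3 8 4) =(0 13 8 16 9 18 11 3 5 10 2 6) =[13, 1, 6, 5, 4, 10, 0, 7, 16, 18, 2, 3, 12, 8, 14, 15, 9, 17, 11]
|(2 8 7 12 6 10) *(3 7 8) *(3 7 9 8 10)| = 8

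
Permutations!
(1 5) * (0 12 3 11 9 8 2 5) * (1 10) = [12, 0, 5, 11, 4, 10, 6, 7, 2, 8, 1, 9, 3] = (0 12 3 11 9 8 2 5 10 1)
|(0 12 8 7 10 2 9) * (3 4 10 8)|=|(0 12 3 4 10 2 9)(7 8)|=14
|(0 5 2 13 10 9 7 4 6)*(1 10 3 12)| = 12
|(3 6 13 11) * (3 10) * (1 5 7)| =15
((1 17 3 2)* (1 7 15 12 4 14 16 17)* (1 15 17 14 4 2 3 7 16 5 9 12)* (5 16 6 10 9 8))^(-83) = (1 15)(2 10 12 6 9)(5 8)(7 17)(14 16) = [0, 15, 10, 3, 4, 8, 9, 17, 5, 2, 12, 11, 6, 13, 16, 1, 14, 7]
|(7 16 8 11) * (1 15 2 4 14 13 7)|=10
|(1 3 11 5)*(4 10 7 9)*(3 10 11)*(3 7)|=|(1 10 3 7 9 4 11 5)|=8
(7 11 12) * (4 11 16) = [0, 1, 2, 3, 11, 5, 6, 16, 8, 9, 10, 12, 7, 13, 14, 15, 4] = (4 11 12 7 16)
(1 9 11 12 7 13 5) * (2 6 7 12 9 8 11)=[0, 8, 6, 3, 4, 1, 7, 13, 11, 2, 10, 9, 12, 5]=(1 8 11 9 2 6 7 13 5)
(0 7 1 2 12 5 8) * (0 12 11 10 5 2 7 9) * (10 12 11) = [9, 7, 10, 3, 4, 8, 6, 1, 11, 0, 5, 12, 2] = (0 9)(1 7)(2 10 5 8 11 12)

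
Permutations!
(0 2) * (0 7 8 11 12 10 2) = [0, 1, 7, 3, 4, 5, 6, 8, 11, 9, 2, 12, 10] = (2 7 8 11 12 10)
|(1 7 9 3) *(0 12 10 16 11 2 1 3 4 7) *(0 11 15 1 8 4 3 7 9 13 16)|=|(0 12 10)(1 11 2 8 4 9 3 7 13 16 15)|=33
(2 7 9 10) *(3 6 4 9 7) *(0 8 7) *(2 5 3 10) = (0 8 7)(2 10 5 3 6 4 9) = [8, 1, 10, 6, 9, 3, 4, 0, 7, 2, 5]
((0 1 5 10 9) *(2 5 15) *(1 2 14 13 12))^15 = (15) = [0, 1, 2, 3, 4, 5, 6, 7, 8, 9, 10, 11, 12, 13, 14, 15]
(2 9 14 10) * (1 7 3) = [0, 7, 9, 1, 4, 5, 6, 3, 8, 14, 2, 11, 12, 13, 10] = (1 7 3)(2 9 14 10)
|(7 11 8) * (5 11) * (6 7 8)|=|(5 11 6 7)|=4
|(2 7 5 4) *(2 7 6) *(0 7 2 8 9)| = 8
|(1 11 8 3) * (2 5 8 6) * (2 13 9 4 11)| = 5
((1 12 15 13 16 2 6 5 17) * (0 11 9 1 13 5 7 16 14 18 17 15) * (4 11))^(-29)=(0 4 11 9 1 12)(2 16 7 6)(5 15)(13 17 18 14)=[4, 12, 16, 3, 11, 15, 2, 6, 8, 1, 10, 9, 0, 17, 13, 5, 7, 18, 14]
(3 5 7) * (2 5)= (2 5 7 3)= [0, 1, 5, 2, 4, 7, 6, 3]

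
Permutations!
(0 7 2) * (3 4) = (0 7 2)(3 4) = [7, 1, 0, 4, 3, 5, 6, 2]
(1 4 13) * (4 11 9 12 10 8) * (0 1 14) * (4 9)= [1, 11, 2, 3, 13, 5, 6, 7, 9, 12, 8, 4, 10, 14, 0]= (0 1 11 4 13 14)(8 9 12 10)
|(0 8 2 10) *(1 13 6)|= 12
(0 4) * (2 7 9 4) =(0 2 7 9 4) =[2, 1, 7, 3, 0, 5, 6, 9, 8, 4]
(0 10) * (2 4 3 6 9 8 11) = (0 10)(2 4 3 6 9 8 11) = [10, 1, 4, 6, 3, 5, 9, 7, 11, 8, 0, 2]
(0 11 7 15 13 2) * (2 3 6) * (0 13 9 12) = (0 11 7 15 9 12)(2 13 3 6) = [11, 1, 13, 6, 4, 5, 2, 15, 8, 12, 10, 7, 0, 3, 14, 9]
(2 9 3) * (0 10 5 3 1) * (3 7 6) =(0 10 5 7 6 3 2 9 1) =[10, 0, 9, 2, 4, 7, 3, 6, 8, 1, 5]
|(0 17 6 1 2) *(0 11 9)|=|(0 17 6 1 2 11 9)|=7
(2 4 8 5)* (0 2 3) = (0 2 4 8 5 3) = [2, 1, 4, 0, 8, 3, 6, 7, 5]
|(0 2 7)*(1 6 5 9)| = |(0 2 7)(1 6 5 9)| = 12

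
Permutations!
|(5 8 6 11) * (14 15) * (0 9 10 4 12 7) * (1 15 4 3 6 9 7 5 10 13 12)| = 20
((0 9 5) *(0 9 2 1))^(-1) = (0 1 2)(5 9) = [1, 2, 0, 3, 4, 9, 6, 7, 8, 5]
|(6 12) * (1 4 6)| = |(1 4 6 12)| = 4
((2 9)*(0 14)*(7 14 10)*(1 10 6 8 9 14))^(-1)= [14, 7, 9, 3, 4, 5, 0, 10, 6, 8, 1, 11, 12, 13, 2]= (0 14 2 9 8 6)(1 7 10)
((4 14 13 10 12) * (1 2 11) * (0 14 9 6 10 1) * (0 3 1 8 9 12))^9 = (0 13 9 10 14 8 6)(1 2 11 3)(4 12) = [13, 2, 11, 1, 12, 5, 0, 7, 6, 10, 14, 3, 4, 9, 8]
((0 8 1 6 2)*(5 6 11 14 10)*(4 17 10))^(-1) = [2, 8, 6, 3, 14, 10, 5, 7, 0, 9, 17, 1, 12, 13, 11, 15, 16, 4] = (0 2 6 5 10 17 4 14 11 1 8)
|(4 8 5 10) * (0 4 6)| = 6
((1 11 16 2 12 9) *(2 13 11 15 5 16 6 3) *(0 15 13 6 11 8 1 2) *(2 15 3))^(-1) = (0 3)(1 8 13)(2 6 16 5 15 9 12) = [3, 8, 6, 0, 4, 15, 16, 7, 13, 12, 10, 11, 2, 1, 14, 9, 5]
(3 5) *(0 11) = [11, 1, 2, 5, 4, 3, 6, 7, 8, 9, 10, 0] = (0 11)(3 5)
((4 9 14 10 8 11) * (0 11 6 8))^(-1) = (0 10 14 9 4 11)(6 8) = [10, 1, 2, 3, 11, 5, 8, 7, 6, 4, 14, 0, 12, 13, 9]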